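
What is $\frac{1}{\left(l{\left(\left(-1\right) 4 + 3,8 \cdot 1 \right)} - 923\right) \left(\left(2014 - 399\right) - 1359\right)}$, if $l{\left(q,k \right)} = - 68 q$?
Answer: $- \frac{1}{218880} \approx -4.5687 \cdot 10^{-6}$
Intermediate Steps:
$\frac{1}{\left(l{\left(\left(-1\right) 4 + 3,8 \cdot 1 \right)} - 923\right) \left(\left(2014 - 399\right) - 1359\right)} = \frac{1}{\left(- 68 \left(\left(-1\right) 4 + 3\right) - 923\right) \left(\left(2014 - 399\right) - 1359\right)} = \frac{1}{\left(- 68 \left(-4 + 3\right) - 923\right) \left(1615 - 1359\right)} = \frac{1}{\left(\left(-68\right) \left(-1\right) - 923\right) 256} = \frac{1}{\left(68 - 923\right) 256} = \frac{1}{\left(-855\right) 256} = \frac{1}{-218880} = - \frac{1}{218880}$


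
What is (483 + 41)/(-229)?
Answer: -524/229 ≈ -2.2882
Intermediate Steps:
(483 + 41)/(-229) = -1/229*524 = -524/229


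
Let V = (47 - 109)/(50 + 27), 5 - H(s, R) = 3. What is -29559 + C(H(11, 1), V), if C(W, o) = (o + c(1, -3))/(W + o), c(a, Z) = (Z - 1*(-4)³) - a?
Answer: -1357435/46 ≈ -29509.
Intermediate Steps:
c(a, Z) = 64 + Z - a (c(a, Z) = (Z - 1*(-64)) - a = (Z + 64) - a = (64 + Z) - a = 64 + Z - a)
H(s, R) = 2 (H(s, R) = 5 - 1*3 = 5 - 3 = 2)
V = -62/77 ≈ -0.80519
C(W, o) = (60 + o)/(W + o) (C(W, o) = (o + (64 - 3 - 1*1))/(W + o) = (o + (64 - 3 - 1))/(W + o) = (o + 60)/(W + o) = (60 + o)/(W + o))
-29559 + C(H(11, 1), V) = -29559 + (60 - 62/77)/(2 - 62/77) = -29559 + (4558/77)/(92/77) = -29559 + (77/92)*(4558/77) = -29559 + 2279/46 = -1357435/46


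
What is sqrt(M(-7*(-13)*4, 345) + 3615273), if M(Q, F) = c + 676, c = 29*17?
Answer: sqrt(3616442) ≈ 1901.7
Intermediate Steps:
c = 493
M(Q, F) = 1169 (M(Q, F) = 493 + 676 = 1169)
sqrt(M(-7*(-13)*4, 345) + 3615273) = sqrt(1169 + 3615273) = sqrt(3616442)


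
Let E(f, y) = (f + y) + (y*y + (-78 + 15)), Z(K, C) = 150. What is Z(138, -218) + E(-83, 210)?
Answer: 44314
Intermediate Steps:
E(f, y) = -63 + f + y + y² (E(f, y) = (f + y) + (y² - 63) = (f + y) + (-63 + y²) = -63 + f + y + y²)
Z(138, -218) + E(-83, 210) = 150 + (-63 - 83 + 210 + 210²) = 150 + (-63 - 83 + 210 + 44100) = 150 + 44164 = 44314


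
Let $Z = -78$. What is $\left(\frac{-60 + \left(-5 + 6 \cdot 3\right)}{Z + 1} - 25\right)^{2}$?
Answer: $\frac{3526884}{5929} \approx 594.85$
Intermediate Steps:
$\left(\frac{-60 + \left(-5 + 6 \cdot 3\right)}{Z + 1} - 25\right)^{2} = \left(\frac{-60 + \left(-5 + 6 \cdot 3\right)}{-78 + 1} - 25\right)^{2} = \left(\frac{-60 + \left(-5 + 18\right)}{-77} - 25\right)^{2} = \left(\left(-60 + 13\right) \left(- \frac{1}{77}\right) - 25\right)^{2} = \left(\left(-47\right) \left(- \frac{1}{77}\right) - 25\right)^{2} = \left(\frac{47}{77} - 25\right)^{2} = \left(- \frac{1878}{77}\right)^{2} = \frac{3526884}{5929}$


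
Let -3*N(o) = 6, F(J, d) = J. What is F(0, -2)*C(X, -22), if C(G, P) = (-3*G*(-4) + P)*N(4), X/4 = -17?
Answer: 0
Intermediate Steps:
X = -68 (X = 4*(-17) = -68)
N(o) = -2 (N(o) = -⅓*6 = -2)
C(G, P) = -24*G - 2*P (C(G, P) = (-3*G*(-4) + P)*(-2) = (12*G + P)*(-2) = (P + 12*G)*(-2) = -24*G - 2*P)
F(0, -2)*C(X, -22) = 0*(-24*(-68) - 2*(-22)) = 0*(1632 + 44) = 0*1676 = 0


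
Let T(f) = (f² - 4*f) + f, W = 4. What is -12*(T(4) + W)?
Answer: -96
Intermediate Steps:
T(f) = f² - 3*f
-12*(T(4) + W) = -12*(4*(-3 + 4) + 4) = -12*(4*1 + 4) = -12*(4 + 4) = -12*8 = -96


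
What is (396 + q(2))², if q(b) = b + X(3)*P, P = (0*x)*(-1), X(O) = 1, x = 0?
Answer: 158404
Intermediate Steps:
P = 0 (P = (0*0)*(-1) = 0*(-1) = 0)
q(b) = b (q(b) = b + 1*0 = b + 0 = b)
(396 + q(2))² = (396 + 2)² = 398² = 158404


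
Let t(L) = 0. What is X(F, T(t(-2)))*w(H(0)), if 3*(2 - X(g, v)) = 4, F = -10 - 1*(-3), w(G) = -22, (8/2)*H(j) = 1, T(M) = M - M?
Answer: -44/3 ≈ -14.667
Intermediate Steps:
T(M) = 0
H(j) = ¼ (H(j) = (¼)*1 = ¼)
F = -7 (F = -10 + 3 = -7)
X(g, v) = ⅔ (X(g, v) = 2 - ⅓*4 = 2 - 4/3 = ⅔)
X(F, T(t(-2)))*w(H(0)) = (⅔)*(-22) = -44/3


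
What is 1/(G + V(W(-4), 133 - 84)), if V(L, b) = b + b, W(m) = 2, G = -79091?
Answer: -1/78993 ≈ -1.2659e-5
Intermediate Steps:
V(L, b) = 2*b
1/(G + V(W(-4), 133 - 84)) = 1/(-79091 + 2*(133 - 84)) = 1/(-79091 + 2*49) = 1/(-79091 + 98) = 1/(-78993) = -1/78993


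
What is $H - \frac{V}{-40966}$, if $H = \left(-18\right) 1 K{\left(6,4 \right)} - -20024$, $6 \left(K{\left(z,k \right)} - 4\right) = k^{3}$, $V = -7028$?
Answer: $\frac{404740566}{20483} \approx 19760.0$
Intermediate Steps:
$K{\left(z,k \right)} = 4 + \frac{k^{3}}{6}$
$H = 19760$ ($H = \left(-18\right) 1 \left(4 + \frac{4^{3}}{6}\right) - -20024 = - 18 \left(4 + \frac{1}{6} \cdot 64\right) + 20024 = - 18 \left(4 + \frac{32}{3}\right) + 20024 = \left(-18\right) \frac{44}{3} + 20024 = -264 + 20024 = 19760$)
$H - \frac{V}{-40966} = 19760 - - \frac{7028}{-40966} = 19760 - \left(-7028\right) \left(- \frac{1}{40966}\right) = 19760 - \frac{3514}{20483} = \frac{404740566}{20483}$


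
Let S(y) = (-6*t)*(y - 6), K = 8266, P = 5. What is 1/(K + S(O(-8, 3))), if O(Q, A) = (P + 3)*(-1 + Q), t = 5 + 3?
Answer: 1/12010 ≈ 8.3264e-5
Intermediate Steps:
t = 8
O(Q, A) = -8 + 8*Q (O(Q, A) = (5 + 3)*(-1 + Q) = 8*(-1 + Q) = -8 + 8*Q)
S(y) = 288 - 48*y (S(y) = (-6*8)*(y - 6) = -48*(-6 + y) = 288 - 48*y)
1/(K + S(O(-8, 3))) = 1/(8266 + (288 - 48*(-8 + 8*(-8)))) = 1/(8266 + (288 - 48*(-8 - 64))) = 1/(8266 + (288 - 48*(-72))) = 1/(8266 + (288 + 3456)) = 1/(8266 + 3744) = 1/12010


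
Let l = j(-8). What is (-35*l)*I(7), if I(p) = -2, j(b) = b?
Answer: -560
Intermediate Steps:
l = -8
(-35*l)*I(7) = -35*(-8)*(-2) = 280*(-2) = -560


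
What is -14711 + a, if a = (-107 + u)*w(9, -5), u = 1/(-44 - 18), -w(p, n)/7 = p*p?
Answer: 2849963/62 ≈ 45967.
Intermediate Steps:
w(p, n) = -7*p**2 (w(p, n) = -7*p*p = -7*p**2)
u = -1/62 (u = 1/(-62) = -1/62 ≈ -0.016129)
a = 3762045/62 (a = (-107 - 1/62)*(-7*9**2) = -(-46445)*81/62 = -6635/62*(-567) = 3762045/62 ≈ 60678.)
-14711 + a = -14711 + 3762045/62 = 2849963/62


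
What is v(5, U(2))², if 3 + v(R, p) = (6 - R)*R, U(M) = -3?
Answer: 4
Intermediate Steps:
v(R, p) = -3 + R*(6 - R) (v(R, p) = -3 + (6 - R)*R = -3 + R*(6 - R))
v(5, U(2))² = (-3 - 1*5² + 6*5)² = (-3 - 1*25 + 30)² = (-3 - 25 + 30)² = 2² = 4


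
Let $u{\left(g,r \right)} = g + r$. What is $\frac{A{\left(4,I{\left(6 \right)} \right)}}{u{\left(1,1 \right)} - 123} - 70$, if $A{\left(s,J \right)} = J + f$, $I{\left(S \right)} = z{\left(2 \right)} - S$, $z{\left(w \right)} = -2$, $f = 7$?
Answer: $- \frac{8469}{121} \approx -69.992$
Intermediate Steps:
$I{\left(S \right)} = -2 - S$
$A{\left(s,J \right)} = 7 + J$ ($A{\left(s,J \right)} = J + 7 = 7 + J$)
$\frac{A{\left(4,I{\left(6 \right)} \right)}}{u{\left(1,1 \right)} - 123} - 70 = \frac{7 - 8}{\left(1 + 1\right) - 123} - 70 = \frac{7 - 8}{2 - 123} - 70 = \frac{7 - 8}{-121} - 70 = \left(-1\right) \left(- \frac{1}{121}\right) - 70 = \frac{1}{121} - 70 = - \frac{8469}{121}$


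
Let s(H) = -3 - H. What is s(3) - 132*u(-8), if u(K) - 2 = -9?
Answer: 918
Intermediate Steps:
u(K) = -7 (u(K) = 2 - 9 = -7)
s(3) - 132*u(-8) = (-3 - 1*3) - 132*(-7) = (-3 - 3) + 924 = -6 + 924 = 918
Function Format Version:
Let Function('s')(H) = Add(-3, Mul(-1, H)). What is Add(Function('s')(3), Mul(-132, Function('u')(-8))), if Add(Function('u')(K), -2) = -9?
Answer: 918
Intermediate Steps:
Function('u')(K) = -7 (Function('u')(K) = Add(2, -9) = -7)
Add(Function('s')(3), Mul(-132, Function('u')(-8))) = Add(Add(-3, Mul(-1, 3)), Mul(-132, -7)) = Add(Add(-3, -3), 924) = Add(-6, 924) = 918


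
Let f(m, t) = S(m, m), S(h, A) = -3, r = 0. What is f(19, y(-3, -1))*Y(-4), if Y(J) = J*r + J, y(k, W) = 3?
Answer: 12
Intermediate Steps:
f(m, t) = -3
Y(J) = J (Y(J) = J*0 + J = 0 + J = J)
f(19, y(-3, -1))*Y(-4) = -3*(-4) = 12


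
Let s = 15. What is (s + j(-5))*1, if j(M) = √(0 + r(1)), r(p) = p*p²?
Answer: 16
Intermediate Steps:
r(p) = p³
j(M) = 1 (j(M) = √(0 + 1³) = √(0 + 1) = √1 = 1)
(s + j(-5))*1 = (15 + 1)*1 = 16*1 = 16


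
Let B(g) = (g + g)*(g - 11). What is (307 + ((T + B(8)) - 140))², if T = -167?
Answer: 2304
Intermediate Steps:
B(g) = 2*g*(-11 + g) (B(g) = (2*g)*(-11 + g) = 2*g*(-11 + g))
(307 + ((T + B(8)) - 140))² = (307 + ((-167 + 2*8*(-11 + 8)) - 140))² = (307 + ((-167 + 2*8*(-3)) - 140))² = (307 + ((-167 - 48) - 140))² = (307 + (-215 - 140))² = (307 - 355)² = (-48)² = 2304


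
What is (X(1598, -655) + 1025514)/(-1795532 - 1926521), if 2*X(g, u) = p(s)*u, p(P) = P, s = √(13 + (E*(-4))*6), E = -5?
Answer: -1025514/3722053 + 655*√133/7444106 ≈ -0.27451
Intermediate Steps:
s = √133 (s = √(13 - 5*(-4)*6) = √(13 + 20*6) = √(13 + 120) = √133 ≈ 11.533)
X(g, u) = u*√133/2 (X(g, u) = (√133*u)/2 = (u*√133)/2 = u*√133/2)
(X(1598, -655) + 1025514)/(-1795532 - 1926521) = ((½)*(-655)*√133 + 1025514)/(-1795532 - 1926521) = (-655*√133/2 + 1025514)/(-3722053) = (1025514 - 655*√133/2)*(-1/3722053) = -1025514/3722053 + 655*√133/7444106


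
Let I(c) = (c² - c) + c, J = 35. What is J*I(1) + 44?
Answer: 79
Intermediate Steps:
I(c) = c²
J*I(1) + 44 = 35*1² + 44 = 35*1 + 44 = 35 + 44 = 79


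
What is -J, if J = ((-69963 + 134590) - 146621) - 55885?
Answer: 137879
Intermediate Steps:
J = -137879 (J = (64627 - 146621) - 55885 = -81994 - 55885 = -137879)
-J = -1*(-137879) = 137879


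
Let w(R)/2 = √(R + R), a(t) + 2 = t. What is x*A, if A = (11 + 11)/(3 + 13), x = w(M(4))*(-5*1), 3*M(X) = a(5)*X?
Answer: -55*√2/2 ≈ -38.891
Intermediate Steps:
a(t) = -2 + t
M(X) = X (M(X) = ((-2 + 5)*X)/3 = (3*X)/3 = X)
w(R) = 2*√2*√R (w(R) = 2*√(R + R) = 2*√(2*R) = 2*(√2*√R) = 2*√2*√R)
x = -20*√2 (x = (2*√2*√4)*(-5*1) = (2*√2*2)*(-5) = (4*√2)*(-5) = -20*√2 ≈ -28.284)
A = 11/8 (A = 22/16 = 22*(1/16) = 11/8 ≈ 1.3750)
x*A = -20*√2*(11/8) = -55*√2/2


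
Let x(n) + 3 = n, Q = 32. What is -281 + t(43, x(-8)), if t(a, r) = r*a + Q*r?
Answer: -1106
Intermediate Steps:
x(n) = -3 + n
t(a, r) = 32*r + a*r (t(a, r) = r*a + 32*r = a*r + 32*r = 32*r + a*r)
-281 + t(43, x(-8)) = -281 + (-3 - 8)*(32 + 43) = -281 - 11*75 = -281 - 825 = -1106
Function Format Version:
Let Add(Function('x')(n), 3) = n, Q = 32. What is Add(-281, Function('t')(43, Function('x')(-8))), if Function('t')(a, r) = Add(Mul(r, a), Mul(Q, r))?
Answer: -1106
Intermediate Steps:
Function('x')(n) = Add(-3, n)
Function('t')(a, r) = Add(Mul(32, r), Mul(a, r)) (Function('t')(a, r) = Add(Mul(r, a), Mul(32, r)) = Add(Mul(a, r), Mul(32, r)) = Add(Mul(32, r), Mul(a, r)))
Add(-281, Function('t')(43, Function('x')(-8))) = Add(-281, Mul(Add(-3, -8), Add(32, 43))) = Add(-281, Mul(-11, 75)) = Add(-281, -825) = -1106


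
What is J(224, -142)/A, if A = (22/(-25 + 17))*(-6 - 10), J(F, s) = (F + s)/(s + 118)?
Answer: -41/528 ≈ -0.077652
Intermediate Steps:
J(F, s) = (F + s)/(118 + s)
A = 44 (A = (22/(-8))*(-16) = (22*(-1/8))*(-16) = -11/4*(-16) = 44)
J(224, -142)/A = ((224 - 142)/(118 - 142))/44 = (82/(-24))*(1/44) = -1/24*82*(1/44) = -41/12*1/44 = -41/528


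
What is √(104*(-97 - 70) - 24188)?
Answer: 2*I*√10389 ≈ 203.85*I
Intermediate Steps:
√(104*(-97 - 70) - 24188) = √(104*(-167) - 24188) = √(-17368 - 24188) = √(-41556) = 2*I*√10389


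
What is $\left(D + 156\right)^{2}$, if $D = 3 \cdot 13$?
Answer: $38025$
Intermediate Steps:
$D = 39$
$\left(D + 156\right)^{2} = \left(39 + 156\right)^{2} = 195^{2} = 38025$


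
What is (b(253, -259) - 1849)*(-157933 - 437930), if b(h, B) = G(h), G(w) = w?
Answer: 950997348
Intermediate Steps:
b(h, B) = h
(b(253, -259) - 1849)*(-157933 - 437930) = (253 - 1849)*(-157933 - 437930) = -1596*(-595863) = 950997348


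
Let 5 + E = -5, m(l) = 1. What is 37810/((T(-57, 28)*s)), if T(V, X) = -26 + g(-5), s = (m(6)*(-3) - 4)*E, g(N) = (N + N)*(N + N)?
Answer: 3781/518 ≈ 7.2992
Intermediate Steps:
g(N) = 4*N² (g(N) = (2*N)*(2*N) = 4*N²)
E = -10 (E = -5 - 5 = -10)
s = 70 (s = (1*(-3) - 4)*(-10) = (-3 - 4)*(-10) = -7*(-10) = 70)
T(V, X) = 74 (T(V, X) = -26 + 4*(-5)² = -26 + 4*25 = -26 + 100 = 74)
37810/((T(-57, 28)*s)) = 37810/((74*70)) = 37810/5180 = 37810*(1/5180) = 3781/518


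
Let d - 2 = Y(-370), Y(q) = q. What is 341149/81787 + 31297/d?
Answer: -2434144907/30097616 ≈ -80.875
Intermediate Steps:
d = -368 (d = 2 - 370 = -368)
341149/81787 + 31297/d = 341149/81787 + 31297/(-368) = 341149*(1/81787) + 31297*(-1/368) = 341149/81787 - 31297/368 = -2434144907/30097616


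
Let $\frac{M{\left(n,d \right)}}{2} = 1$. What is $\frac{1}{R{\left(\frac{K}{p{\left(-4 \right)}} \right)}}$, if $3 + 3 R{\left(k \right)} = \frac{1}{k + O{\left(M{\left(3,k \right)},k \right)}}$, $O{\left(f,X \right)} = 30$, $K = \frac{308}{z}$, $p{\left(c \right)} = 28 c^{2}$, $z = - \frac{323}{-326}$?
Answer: $- \frac{237939}{235355} \approx -1.011$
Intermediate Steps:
$z = \frac{323}{326}$ ($z = \left(-323\right) \left(- \frac{1}{326}\right) = \frac{323}{326} \approx 0.9908$)
$M{\left(n,d \right)} = 2$ ($M{\left(n,d \right)} = 2 \cdot 1 = 2$)
$K = \frac{100408}{323}$ ($K = \frac{308}{\frac{323}{326}} = 308 \cdot \frac{326}{323} = \frac{100408}{323} \approx 310.86$)
$R{\left(k \right)} = -1 + \frac{1}{3 \left(30 + k\right)}$ ($R{\left(k \right)} = -1 + \frac{1}{3 \left(k + 30\right)} = -1 + \frac{1}{3 \left(30 + k\right)}$)
$\frac{1}{R{\left(\frac{K}{p{\left(-4 \right)}} \right)}} = \frac{1}{\frac{1}{30 + \frac{100408}{323 \cdot 28 \left(-4\right)^{2}}} \left(- \frac{89}{3} - \frac{100408}{323 \cdot 28 \left(-4\right)^{2}}\right)} = \frac{1}{\frac{1}{30 + \frac{100408}{323 \cdot 28 \cdot 16}} \left(- \frac{89}{3} - \frac{100408}{323 \cdot 28 \cdot 16}\right)} = \frac{1}{\frac{1}{30 + \frac{100408}{323 \cdot 448}} \left(- \frac{89}{3} - \frac{100408}{323 \cdot 448}\right)} = \frac{1}{\frac{1}{30 + \frac{100408}{323} \cdot \frac{1}{448}} \left(- \frac{89}{3} - \frac{100408}{323} \cdot \frac{1}{448}\right)} = \frac{1}{\frac{1}{30 + \frac{1793}{2584}} \left(- \frac{89}{3} - \frac{1793}{2584}\right)} = \frac{1}{\frac{1}{\frac{79313}{2584}} \left(- \frac{89}{3} - \frac{1793}{2584}\right)} = \frac{1}{\frac{2584}{79313} \left(- \frac{235355}{7752}\right)} = \frac{1}{- \frac{235355}{237939}} = - \frac{237939}{235355}$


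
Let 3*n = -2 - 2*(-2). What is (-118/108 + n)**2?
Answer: 529/2916 ≈ 0.18141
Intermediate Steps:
n = 2/3 (n = (-2 - 2*(-2))/3 = (-2 + 4)/3 = (1/3)*2 = 2/3 ≈ 0.66667)
(-118/108 + n)**2 = (-118/108 + 2/3)**2 = (-118*1/108 + 2/3)**2 = (-59/54 + 2/3)**2 = (-23/54)**2 = 529/2916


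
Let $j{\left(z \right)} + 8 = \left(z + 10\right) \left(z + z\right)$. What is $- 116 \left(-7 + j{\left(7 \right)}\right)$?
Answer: $-25868$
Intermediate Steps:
$j{\left(z \right)} = -8 + 2 z \left(10 + z\right)$ ($j{\left(z \right)} = -8 + \left(z + 10\right) \left(z + z\right) = -8 + \left(10 + z\right) 2 z = -8 + 2 z \left(10 + z\right)$)
$- 116 \left(-7 + j{\left(7 \right)}\right) = - 116 \left(-7 + \left(-8 + 2 \cdot 7^{2} + 20 \cdot 7\right)\right) = - 116 \left(-7 + \left(-8 + 2 \cdot 49 + 140\right)\right) = - 116 \left(-7 + \left(-8 + 98 + 140\right)\right) = - 116 \left(-7 + 230\right) = \left(-116\right) 223 = -25868$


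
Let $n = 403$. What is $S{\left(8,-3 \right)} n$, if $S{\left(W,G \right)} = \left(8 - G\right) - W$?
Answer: $1209$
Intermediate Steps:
$S{\left(W,G \right)} = 8 - G - W$
$S{\left(8,-3 \right)} n = \left(8 - -3 - 8\right) 403 = \left(8 + 3 - 8\right) 403 = 3 \cdot 403 = 1209$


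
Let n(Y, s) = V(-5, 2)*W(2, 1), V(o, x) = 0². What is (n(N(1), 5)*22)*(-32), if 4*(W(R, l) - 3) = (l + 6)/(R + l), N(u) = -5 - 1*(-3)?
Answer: 0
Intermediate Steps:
V(o, x) = 0
N(u) = -2 (N(u) = -5 + 3 = -2)
W(R, l) = 3 + (6 + l)/(4*(R + l)) (W(R, l) = 3 + ((l + 6)/(R + l))/4 = 3 + ((6 + l)/(R + l))/4 = 3 + (6 + l)/(4*(R + l)))
n(Y, s) = 0 (n(Y, s) = 0*((6 + 12*2 + 13*1)/(4*(2 + 1))) = 0*((¼)*(6 + 24 + 13)/3) = 0*((¼)*(⅓)*43) = 0*(43/12) = 0)
(n(N(1), 5)*22)*(-32) = (0*22)*(-32) = 0*(-32) = 0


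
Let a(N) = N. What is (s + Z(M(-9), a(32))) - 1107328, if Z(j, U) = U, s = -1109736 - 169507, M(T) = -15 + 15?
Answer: -2386539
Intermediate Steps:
M(T) = 0
s = -1279243
(s + Z(M(-9), a(32))) - 1107328 = (-1279243 + 32) - 1107328 = -1279211 - 1107328 = -2386539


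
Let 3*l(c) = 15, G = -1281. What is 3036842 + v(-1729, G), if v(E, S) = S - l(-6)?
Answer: 3035556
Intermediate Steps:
l(c) = 5 (l(c) = (⅓)*15 = 5)
v(E, S) = -5 + S (v(E, S) = S - 1*5 = S - 5 = -5 + S)
3036842 + v(-1729, G) = 3036842 + (-5 - 1281) = 3036842 - 1286 = 3035556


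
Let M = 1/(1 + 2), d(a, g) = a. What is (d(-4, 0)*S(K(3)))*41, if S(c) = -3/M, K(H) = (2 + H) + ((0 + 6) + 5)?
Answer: 1476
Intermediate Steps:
M = ⅓ (M = 1/3 = ⅓ ≈ 0.33333)
K(H) = 13 + H (K(H) = (2 + H) + (6 + 5) = (2 + H) + 11 = 13 + H)
S(c) = -9 (S(c) = -3/⅓ = -3*3 = -9)
(d(-4, 0)*S(K(3)))*41 = -4*(-9)*41 = 36*41 = 1476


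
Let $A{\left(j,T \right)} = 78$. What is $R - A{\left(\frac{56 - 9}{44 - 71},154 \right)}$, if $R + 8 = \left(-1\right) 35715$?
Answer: $-35801$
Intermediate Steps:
$R = -35723$ ($R = -8 - 35715 = -35723$)
$R - A{\left(\frac{56 - 9}{44 - 71},154 \right)} = -35723 - 78 = -35801$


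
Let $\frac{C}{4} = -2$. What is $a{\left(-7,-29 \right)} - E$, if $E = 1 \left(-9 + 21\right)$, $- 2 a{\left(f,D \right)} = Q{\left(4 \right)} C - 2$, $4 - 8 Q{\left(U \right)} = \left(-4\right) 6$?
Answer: $3$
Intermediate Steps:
$C = -8$ ($C = 4 \left(-2\right) = -8$)
$Q{\left(U \right)} = \frac{7}{2}$ ($Q{\left(U \right)} = \frac{1}{2} - \frac{\left(-4\right) 6}{8} = \frac{1}{2} - -3 = \frac{1}{2} + 3 = \frac{7}{2}$)
$a{\left(f,D \right)} = 15$ ($a{\left(f,D \right)} = - \frac{\frac{7}{2} \left(-8\right) - 2}{2} = - \frac{-28 - 2}{2} = \left(- \frac{1}{2}\right) \left(-30\right) = 15$)
$E = 12$ ($E = 1 \cdot 12 = 12$)
$a{\left(-7,-29 \right)} - E = 15 - 12 = 3$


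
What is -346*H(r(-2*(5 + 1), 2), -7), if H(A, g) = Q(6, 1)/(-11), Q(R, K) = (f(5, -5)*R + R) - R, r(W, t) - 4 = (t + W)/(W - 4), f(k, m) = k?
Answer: 10380/11 ≈ 943.64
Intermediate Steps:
r(W, t) = 4 + (W + t)/(-4 + W) (r(W, t) = 4 + (t + W)/(W - 4) = 4 + (W + t)/(-4 + W))
Q(R, K) = 5*R (Q(R, K) = (5*R + R) - R = 6*R - R = 5*R)
H(A, g) = -30/11 (H(A, g) = (5*6)/(-11) = 30*(-1/11) = -30/11)
-346*H(r(-2*(5 + 1), 2), -7) = -346*(-30/11) = 10380/11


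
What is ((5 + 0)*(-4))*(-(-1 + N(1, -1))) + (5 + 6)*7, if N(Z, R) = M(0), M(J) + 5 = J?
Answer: -43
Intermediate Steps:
M(J) = -5 + J
N(Z, R) = -5 (N(Z, R) = -5 + 0 = -5)
((5 + 0)*(-4))*(-(-1 + N(1, -1))) + (5 + 6)*7 = ((5 + 0)*(-4))*(-(-1 - 5)) + (5 + 6)*7 = (5*(-4))*(-1*(-6)) + 11*7 = -20*6 + 77 = -120 + 77 = -43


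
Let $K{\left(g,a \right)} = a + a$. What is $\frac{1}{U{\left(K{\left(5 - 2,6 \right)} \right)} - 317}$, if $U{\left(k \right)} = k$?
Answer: $- \frac{1}{305} \approx -0.0032787$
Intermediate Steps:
$K{\left(g,a \right)} = 2 a$
$\frac{1}{U{\left(K{\left(5 - 2,6 \right)} \right)} - 317} = \frac{1}{2 \cdot 6 - 317} = \frac{1}{12 - 317} = \frac{1}{-305} = - \frac{1}{305}$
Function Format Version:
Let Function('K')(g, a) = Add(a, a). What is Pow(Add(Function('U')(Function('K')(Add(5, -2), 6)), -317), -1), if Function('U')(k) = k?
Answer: Rational(-1, 305) ≈ -0.0032787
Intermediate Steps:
Function('K')(g, a) = Mul(2, a)
Pow(Add(Function('U')(Function('K')(Add(5, -2), 6)), -317), -1) = Pow(Add(Mul(2, 6), -317), -1) = Pow(Add(12, -317), -1) = Pow(-305, -1) = Rational(-1, 305)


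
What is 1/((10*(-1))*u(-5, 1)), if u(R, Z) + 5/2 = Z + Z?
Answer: ⅕ ≈ 0.20000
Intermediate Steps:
u(R, Z) = -5/2 + 2*Z (u(R, Z) = -5/2 + (Z + Z) = -5/2 + 2*Z)
1/((10*(-1))*u(-5, 1)) = 1/((10*(-1))*(-5/2 + 2*1)) = 1/(-10*(-5/2 + 2)) = 1/(-10*(-½)) = 1/5 = ⅕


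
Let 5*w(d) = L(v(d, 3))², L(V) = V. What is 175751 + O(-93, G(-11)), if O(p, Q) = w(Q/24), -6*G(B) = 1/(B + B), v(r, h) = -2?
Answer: 878759/5 ≈ 1.7575e+5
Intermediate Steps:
w(d) = ⅘ (w(d) = (⅕)*(-2)² = (⅕)*4 = ⅘)
G(B) = -1/(12*B) (G(B) = -1/(6*(B + B)) = -1/(2*B)/6 = -1/(12*B))
O(p, Q) = ⅘
175751 + O(-93, G(-11)) = 175751 + ⅘ = 878759/5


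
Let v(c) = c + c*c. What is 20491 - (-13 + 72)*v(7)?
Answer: 17187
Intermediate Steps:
v(c) = c + c²
20491 - (-13 + 72)*v(7) = 20491 - (-13 + 72)*7*(1 + 7) = 20491 - 59*7*8 = 20491 - 59*56 = 20491 - 1*3304 = 20491 - 3304 = 17187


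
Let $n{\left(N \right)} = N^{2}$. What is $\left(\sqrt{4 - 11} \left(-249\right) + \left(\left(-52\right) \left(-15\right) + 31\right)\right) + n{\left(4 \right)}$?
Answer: $827 - 249 i \sqrt{7} \approx 827.0 - 658.79 i$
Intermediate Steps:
$\left(\sqrt{4 - 11} \left(-249\right) + \left(\left(-52\right) \left(-15\right) + 31\right)\right) + n{\left(4 \right)} = \left(\sqrt{4 - 11} \left(-249\right) + \left(\left(-52\right) \left(-15\right) + 31\right)\right) + 4^{2} = \left(\sqrt{-7} \left(-249\right) + \left(780 + 31\right)\right) + 16 = \left(i \sqrt{7} \left(-249\right) + 811\right) + 16 = \left(- 249 i \sqrt{7} + 811\right) + 16 = \left(811 - 249 i \sqrt{7}\right) + 16 = 827 - 249 i \sqrt{7}$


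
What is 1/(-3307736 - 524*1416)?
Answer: -1/4049720 ≈ -2.4693e-7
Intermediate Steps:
1/(-3307736 - 524*1416) = 1/(-3307736 - 741984) = 1/(-4049720) = -1/4049720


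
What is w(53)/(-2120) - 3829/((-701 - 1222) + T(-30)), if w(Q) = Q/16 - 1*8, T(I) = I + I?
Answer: 26005681/13452672 ≈ 1.9331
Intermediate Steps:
T(I) = 2*I
w(Q) = -8 + Q/16 (w(Q) = Q*(1/16) - 8 = Q/16 - 8 = -8 + Q/16)
w(53)/(-2120) - 3829/((-701 - 1222) + T(-30)) = (-8 + (1/16)*53)/(-2120) - 3829/((-701 - 1222) + 2*(-30)) = (-8 + 53/16)*(-1/2120) - 3829/(-1923 - 60) = -75/16*(-1/2120) - 3829/(-1983) = 15/6784 - 3829*(-1/1983) = 15/6784 + 3829/1983 = 26005681/13452672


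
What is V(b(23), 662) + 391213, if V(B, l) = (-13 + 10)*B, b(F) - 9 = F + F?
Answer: 391048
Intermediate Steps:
b(F) = 9 + 2*F (b(F) = 9 + (F + F) = 9 + 2*F)
V(B, l) = -3*B
V(b(23), 662) + 391213 = -3*(9 + 2*23) + 391213 = -3*(9 + 46) + 391213 = -3*55 + 391213 = -165 + 391213 = 391048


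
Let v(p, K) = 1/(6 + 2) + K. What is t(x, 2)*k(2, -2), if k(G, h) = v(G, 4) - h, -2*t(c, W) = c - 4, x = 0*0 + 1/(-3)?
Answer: 637/48 ≈ 13.271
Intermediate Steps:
v(p, K) = 1/8 + K
x = -1/3 (x = 0 - 1/3 = -1/3 ≈ -0.33333)
t(c, W) = 2 - c/2 (t(c, W) = -(c - 4)/2 = -(-4 + c)/2 = 2 - c/2)
k(G, h) = 33/8 - h (k(G, h) = (1/8 + 4) - h = 33/8 - h)
t(x, 2)*k(2, -2) = (2 - 1/2*(-1/3))*(33/8 - 1*(-2)) = (2 + 1/6)*(33/8 + 2) = (13/6)*(49/8) = 637/48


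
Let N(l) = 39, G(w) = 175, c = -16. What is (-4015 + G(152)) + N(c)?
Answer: -3801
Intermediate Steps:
(-4015 + G(152)) + N(c) = (-4015 + 175) + 39 = -3840 + 39 = -3801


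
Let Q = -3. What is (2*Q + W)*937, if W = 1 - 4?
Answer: -8433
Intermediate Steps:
W = -3
(2*Q + W)*937 = (2*(-3) - 3)*937 = (-6 - 3)*937 = -9*937 = -8433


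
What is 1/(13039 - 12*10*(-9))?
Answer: 1/14119 ≈ 7.0826e-5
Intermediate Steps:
1/(13039 - 12*10*(-9)) = 1/(13039 - 120*(-9)) = 1/(13039 + 1080) = 1/14119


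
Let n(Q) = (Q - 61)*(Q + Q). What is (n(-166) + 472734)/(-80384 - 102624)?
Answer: -274049/91504 ≈ -2.9949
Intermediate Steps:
n(Q) = 2*Q*(-61 + Q) (n(Q) = (-61 + Q)*(2*Q) = 2*Q*(-61 + Q))
(n(-166) + 472734)/(-80384 - 102624) = (2*(-166)*(-61 - 166) + 472734)/(-80384 - 102624) = (2*(-166)*(-227) + 472734)/(-183008) = (75364 + 472734)*(-1/183008) = 548098*(-1/183008) = -274049/91504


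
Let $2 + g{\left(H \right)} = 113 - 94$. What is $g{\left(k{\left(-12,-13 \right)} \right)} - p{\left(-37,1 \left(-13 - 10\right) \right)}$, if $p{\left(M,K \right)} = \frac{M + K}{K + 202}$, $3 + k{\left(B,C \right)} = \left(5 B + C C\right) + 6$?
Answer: $\frac{3103}{179} \approx 17.335$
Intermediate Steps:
$k{\left(B,C \right)} = 3 + C^{2} + 5 B$ ($k{\left(B,C \right)} = -3 + \left(\left(5 B + C C\right) + 6\right) = -3 + \left(\left(5 B + C^{2}\right) + 6\right) = -3 + \left(\left(C^{2} + 5 B\right) + 6\right) = -3 + \left(6 + C^{2} + 5 B\right) = 3 + C^{2} + 5 B$)
$p{\left(M,K \right)} = \frac{K + M}{202 + K}$
$g{\left(H \right)} = 17$ ($g{\left(H \right)} = -2 + \left(113 - 94\right) = -2 + 19 = 17$)
$g{\left(k{\left(-12,-13 \right)} \right)} - p{\left(-37,1 \left(-13 - 10\right) \right)} = 17 - \frac{1 \left(-13 - 10\right) - 37}{202 + 1 \left(-13 - 10\right)} = 17 - \frac{1 \left(-23\right) - 37}{202 + 1 \left(-23\right)} = 17 - \frac{-23 - 37}{202 - 23} = 17 - \frac{1}{179} \left(-60\right) = 17 - - \frac{60}{179} = 17 + \frac{60}{179} = \frac{3103}{179}$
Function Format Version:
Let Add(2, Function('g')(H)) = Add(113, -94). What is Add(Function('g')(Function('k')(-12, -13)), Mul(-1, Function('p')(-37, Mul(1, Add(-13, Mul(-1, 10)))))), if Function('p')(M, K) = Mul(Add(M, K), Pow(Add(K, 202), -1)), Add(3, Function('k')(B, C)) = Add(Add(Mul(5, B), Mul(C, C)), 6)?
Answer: Rational(3103, 179) ≈ 17.335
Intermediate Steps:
Function('k')(B, C) = Add(3, Pow(C, 2), Mul(5, B)) (Function('k')(B, C) = Add(-3, Add(Add(Mul(5, B), Mul(C, C)), 6)) = Add(-3, Add(Add(Mul(5, B), Pow(C, 2)), 6)) = Add(-3, Add(Add(Pow(C, 2), Mul(5, B)), 6)) = Add(-3, Add(6, Pow(C, 2), Mul(5, B))) = Add(3, Pow(C, 2), Mul(5, B)))
Function('p')(M, K) = Mul(Pow(Add(202, K), -1), Add(K, M)) (Function('p')(M, K) = Mul(Add(K, M), Pow(Add(202, K), -1)) = Mul(Pow(Add(202, K), -1), Add(K, M)))
Function('g')(H) = 17 (Function('g')(H) = Add(-2, Add(113, -94)) = Add(-2, 19) = 17)
Add(Function('g')(Function('k')(-12, -13)), Mul(-1, Function('p')(-37, Mul(1, Add(-13, Mul(-1, 10)))))) = Add(17, Mul(-1, Mul(Pow(Add(202, Mul(1, Add(-13, Mul(-1, 10)))), -1), Add(Mul(1, Add(-13, Mul(-1, 10))), -37)))) = Add(17, Mul(-1, Mul(Pow(Add(202, Mul(1, Add(-13, -10))), -1), Add(Mul(1, Add(-13, -10)), -37)))) = Add(17, Mul(-1, Mul(Pow(Add(202, Mul(1, -23)), -1), Add(Mul(1, -23), -37)))) = Add(17, Mul(-1, Mul(Pow(Add(202, -23), -1), Add(-23, -37)))) = Add(17, Mul(-1, Mul(Pow(179, -1), -60))) = Add(17, Mul(-1, Mul(Rational(1, 179), -60))) = Add(17, Mul(-1, Rational(-60, 179))) = Add(17, Rational(60, 179)) = Rational(3103, 179)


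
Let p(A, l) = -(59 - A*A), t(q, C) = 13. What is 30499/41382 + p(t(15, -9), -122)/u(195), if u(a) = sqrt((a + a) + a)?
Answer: 30499/41382 + 22*sqrt(65)/39 ≈ 5.2850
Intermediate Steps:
u(a) = sqrt(3)*sqrt(a) (u(a) = sqrt(2*a + a) = sqrt(3*a) = sqrt(3)*sqrt(a))
p(A, l) = -59 + A**2 (p(A, l) = -(59 - A**2) = -59 + A**2)
30499/41382 + p(t(15, -9), -122)/u(195) = 30499/41382 + (-59 + 13**2)/((sqrt(3)*sqrt(195))) = 30499*(1/41382) + (-59 + 169)/((3*sqrt(65))) = 30499/41382 + 110*(sqrt(65)/195) = 30499/41382 + 22*sqrt(65)/39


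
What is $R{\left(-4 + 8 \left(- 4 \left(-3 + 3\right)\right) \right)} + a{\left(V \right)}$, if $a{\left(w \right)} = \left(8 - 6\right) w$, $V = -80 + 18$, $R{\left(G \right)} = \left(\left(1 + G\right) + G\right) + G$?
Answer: $-135$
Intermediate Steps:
$R{\left(G \right)} = 1 + 3 G$ ($R{\left(G \right)} = \left(1 + 2 G\right) + G = 1 + 3 G$)
$V = -62$
$a{\left(w \right)} = 2 w$
$R{\left(-4 + 8 \left(- 4 \left(-3 + 3\right)\right) \right)} + a{\left(V \right)} = \left(1 + 3 \left(-4 + 8 \left(- 4 \left(-3 + 3\right)\right)\right)\right) + 2 \left(-62\right) = \left(1 + 3 \left(-4 + 8 \left(\left(-4\right) 0\right)\right)\right) - 124 = \left(1 + 3 \left(-4 + 8 \cdot 0\right)\right) - 124 = \left(1 + 3 \left(-4 + 0\right)\right) - 124 = \left(1 + 3 \left(-4\right)\right) - 124 = \left(1 - 12\right) - 124 = -11 - 124 = -135$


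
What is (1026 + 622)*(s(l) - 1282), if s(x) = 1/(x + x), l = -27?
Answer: -57044696/27 ≈ -2.1128e+6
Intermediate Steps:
s(x) = 1/(2*x)
(1026 + 622)*(s(l) - 1282) = (1026 + 622)*((½)/(-27) - 1282) = 1648*((½)*(-1/27) - 1282) = 1648*(-1/54 - 1282) = 1648*(-69229/54) = -57044696/27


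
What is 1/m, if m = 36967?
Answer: 1/36967 ≈ 2.7051e-5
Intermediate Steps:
1/m = 1/36967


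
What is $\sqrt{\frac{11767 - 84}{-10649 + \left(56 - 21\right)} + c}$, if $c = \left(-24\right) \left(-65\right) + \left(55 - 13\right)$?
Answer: $\frac{\sqrt{180352504230}}{10614} \approx 40.011$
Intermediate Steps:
$c = 1602$ ($c = 1560 + \left(55 - 13\right) = 1560 + 42 = 1602$)
$\sqrt{\frac{11767 - 84}{-10649 + \left(56 - 21\right)} + c} = \sqrt{\frac{11767 - 84}{-10649 + \left(56 - 21\right)} + 1602} = \sqrt{\frac{11683}{-10649 + \left(56 - 21\right)} + 1602} = \sqrt{\frac{11683}{-10649 + 35} + 1602} = \sqrt{\frac{11683}{-10614} + 1602} = \sqrt{11683 \left(- \frac{1}{10614}\right) + 1602} = \sqrt{- \frac{11683}{10614} + 1602} = \sqrt{\frac{16991945}{10614}} = \frac{\sqrt{180352504230}}{10614}$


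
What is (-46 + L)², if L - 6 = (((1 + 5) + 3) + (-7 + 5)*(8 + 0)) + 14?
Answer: 1089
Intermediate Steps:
L = 13 (L = 6 + ((((1 + 5) + 3) + (-7 + 5)*(8 + 0)) + 14) = 6 + (((6 + 3) - 2*8) + 14) = 6 + ((9 - 16) + 14) = 6 + (-7 + 14) = 6 + 7 = 13)
(-46 + L)² = (-46 + 13)² = (-33)² = 1089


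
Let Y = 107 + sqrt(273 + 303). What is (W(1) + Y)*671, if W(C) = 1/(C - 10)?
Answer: 790438/9 ≈ 87827.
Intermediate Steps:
Y = 131 (Y = 107 + sqrt(576) = 107 + 24 = 131)
W(C) = 1/(-10 + C)
(W(1) + Y)*671 = (1/(-10 + 1) + 131)*671 = (1/(-9) + 131)*671 = (-1/9 + 131)*671 = (1178/9)*671 = 790438/9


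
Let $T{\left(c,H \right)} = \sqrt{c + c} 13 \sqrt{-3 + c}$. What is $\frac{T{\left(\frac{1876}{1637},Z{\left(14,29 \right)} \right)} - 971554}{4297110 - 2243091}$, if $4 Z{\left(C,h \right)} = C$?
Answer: $- \frac{971554}{2054019} + \frac{26 i \sqrt{2846830}}{3362429103} \approx -0.473 + 1.3047 \cdot 10^{-5} i$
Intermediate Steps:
$Z{\left(C,h \right)} = \frac{C}{4}$
$T{\left(c,H \right)} = 13 \sqrt{2} \sqrt{c} \sqrt{-3 + c}$ ($T{\left(c,H \right)} = \sqrt{2 c} 13 \sqrt{-3 + c} = \sqrt{2} \sqrt{c} 13 \sqrt{-3 + c} = 13 \sqrt{2} \sqrt{c} \sqrt{-3 + c}$)
$\frac{T{\left(\frac{1876}{1637},Z{\left(14,29 \right)} \right)} - 971554}{4297110 - 2243091} = \frac{13 \sqrt{2} \sqrt{\frac{1876}{1637}} \sqrt{-3 + \frac{1876}{1637}} - 971554}{4297110 - 2243091} = \frac{13 \sqrt{2} \sqrt{1876 \cdot \frac{1}{1637}} \sqrt{-3 + 1876 \cdot \frac{1}{1637}} - 971554}{2054019} = \left(13 \sqrt{2} \sqrt{\frac{1876}{1637}} \sqrt{-3 + \frac{1876}{1637}} - 971554\right) \frac{1}{2054019} = \left(13 \sqrt{2} \frac{2 \sqrt{767753}}{1637} \sqrt{- \frac{3035}{1637}} - 971554\right) \frac{1}{2054019} = \left(13 \sqrt{2} \frac{2 \sqrt{767753}}{1637} \frac{i \sqrt{4968295}}{1637} - 971554\right) \frac{1}{2054019} = \left(\frac{26 i \sqrt{2846830}}{1637} - 971554\right) \frac{1}{2054019} = \left(-971554 + \frac{26 i \sqrt{2846830}}{1637}\right) \frac{1}{2054019} = - \frac{971554}{2054019} + \frac{26 i \sqrt{2846830}}{3362429103}$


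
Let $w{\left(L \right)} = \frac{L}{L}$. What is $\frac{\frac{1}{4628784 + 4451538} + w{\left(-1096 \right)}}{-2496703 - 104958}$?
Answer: $- \frac{9080323}{23623919614842} \approx -3.8437 \cdot 10^{-7}$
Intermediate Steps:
$w{\left(L \right)} = 1$
$\frac{\frac{1}{4628784 + 4451538} + w{\left(-1096 \right)}}{-2496703 - 104958} = \frac{\frac{1}{4628784 + 4451538} + 1}{-2496703 - 104958} = \frac{\frac{1}{9080322} + 1}{-2496703 - 104958} = \frac{\frac{1}{9080322} + 1}{-2601661} = \frac{9080323}{9080322} \left(- \frac{1}{2601661}\right) = - \frac{9080323}{23623919614842}$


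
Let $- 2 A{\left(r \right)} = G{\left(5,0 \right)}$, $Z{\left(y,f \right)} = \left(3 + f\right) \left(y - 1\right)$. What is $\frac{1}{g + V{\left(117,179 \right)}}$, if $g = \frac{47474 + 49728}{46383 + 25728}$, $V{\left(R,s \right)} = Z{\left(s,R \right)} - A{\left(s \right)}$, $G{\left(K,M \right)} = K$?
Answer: $\frac{144222}{3081136879} \approx 4.6808 \cdot 10^{-5}$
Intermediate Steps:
$Z{\left(y,f \right)} = \left(-1 + y\right) \left(3 + f\right)$ ($Z{\left(y,f \right)} = \left(3 + f\right) \left(-1 + y\right) = \left(-1 + y\right) \left(3 + f\right)$)
$A{\left(r \right)} = - \frac{5}{2}$ ($A{\left(r \right)} = \left(- \frac{1}{2}\right) 5 = - \frac{5}{2}$)
$V{\left(R,s \right)} = - \frac{1}{2} - R + 3 s + R s$ ($V{\left(R,s \right)} = \left(-3 - R + 3 s + R s\right) - - \frac{5}{2} = \left(-3 - R + 3 s + R s\right) + \frac{5}{2} = - \frac{1}{2} - R + 3 s + R s$)
$g = \frac{97202}{72111} \approx 1.3479$
$\frac{1}{g + V{\left(117,179 \right)}} = \frac{1}{\frac{97202}{72111} + \left(- \frac{1}{2} - 117 + 3 \cdot 179 + 117 \cdot 179\right)} = \frac{1}{\frac{97202}{72111} + \left(- \frac{1}{2} - 117 + 537 + 20943\right)} = \frac{1}{\frac{97202}{72111} + \frac{42725}{2}} = \frac{1}{\frac{3081136879}{144222}} = \frac{144222}{3081136879}$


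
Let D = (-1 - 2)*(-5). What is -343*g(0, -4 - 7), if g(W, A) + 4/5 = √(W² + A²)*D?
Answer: -281603/5 ≈ -56321.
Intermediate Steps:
D = 15 (D = -3*(-5) = 15)
g(W, A) = -⅘ + 15*√(A² + W²) (g(W, A) = -⅘ + √(W² + A²)*15 = -⅘ + √(A² + W²)*15 = -⅘ + 15*√(A² + W²))
-343*g(0, -4 - 7) = -343*(-⅘ + 15*√((-4 - 7)² + 0²)) = -343*(-⅘ + 15*√((-11)² + 0)) = -343*(-⅘ + 15*√(121 + 0)) = -343*(-⅘ + 15*√121) = -343*(-⅘ + 15*11) = -343*(-⅘ + 165) = -343*821/5 = -281603/5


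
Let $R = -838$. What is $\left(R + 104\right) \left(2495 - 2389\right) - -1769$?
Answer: $-76035$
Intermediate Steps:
$\left(R + 104\right) \left(2495 - 2389\right) - -1769 = \left(-838 + 104\right) \left(2495 - 2389\right) - -1769 = \left(-734\right) 106 + 1769 = -77804 + 1769 = -76035$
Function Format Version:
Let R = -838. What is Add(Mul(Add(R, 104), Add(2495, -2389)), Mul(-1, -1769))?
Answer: -76035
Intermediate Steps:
Add(Mul(Add(R, 104), Add(2495, -2389)), Mul(-1, -1769)) = Add(Mul(Add(-838, 104), Add(2495, -2389)), Mul(-1, -1769)) = Add(Mul(-734, 106), 1769) = Add(-77804, 1769) = -76035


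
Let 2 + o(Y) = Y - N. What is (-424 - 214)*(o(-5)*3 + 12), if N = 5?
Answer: 15312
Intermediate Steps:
o(Y) = -7 + Y (o(Y) = -2 + (Y - 1*5) = -2 + (Y - 5) = -2 + (-5 + Y) = -7 + Y)
(-424 - 214)*(o(-5)*3 + 12) = (-424 - 214)*((-7 - 5)*3 + 12) = -638*(-12*3 + 12) = -638*(-36 + 12) = -638*(-24) = 15312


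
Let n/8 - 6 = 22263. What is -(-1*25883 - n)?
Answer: 204035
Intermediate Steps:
n = 178152 (n = 48 + 8*22263 = 48 + 178104 = 178152)
-(-1*25883 - n) = -(-1*25883 - 1*178152) = -(-25883 - 178152) = -1*(-204035) = 204035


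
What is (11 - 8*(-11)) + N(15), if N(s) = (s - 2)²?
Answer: 268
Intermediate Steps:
N(s) = (-2 + s)²
(11 - 8*(-11)) + N(15) = (11 - 8*(-11)) + (-2 + 15)² = (11 + 88) + 13² = 99 + 169 = 268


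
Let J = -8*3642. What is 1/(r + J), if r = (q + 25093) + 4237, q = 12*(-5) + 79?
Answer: 1/213 ≈ 0.0046948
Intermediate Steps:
q = 19 (q = -60 + 79 = 19)
r = 29349 (r = (19 + 25093) + 4237 = 25112 + 4237 = 29349)
J = -29136
1/(r + J) = 1/(29349 - 29136) = 1/213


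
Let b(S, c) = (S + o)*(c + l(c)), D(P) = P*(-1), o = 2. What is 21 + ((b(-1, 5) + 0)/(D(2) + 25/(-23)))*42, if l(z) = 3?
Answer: -6237/71 ≈ -87.845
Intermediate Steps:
D(P) = -P
b(S, c) = (2 + S)*(3 + c) (b(S, c) = (S + 2)*(c + 3) = (2 + S)*(3 + c))
21 + ((b(-1, 5) + 0)/(D(2) + 25/(-23)))*42 = 21 + (((6 + 2*5 + 3*(-1) - 1*5) + 0)/(-1*2 + 25/(-23)))*42 = 21 + (((6 + 10 - 3 - 5) + 0)/(-2 + 25*(-1/23)))*42 = 21 + ((8 + 0)/(-2 - 25/23))*42 = 21 + (8/(-71/23))*42 = 21 + (8*(-23/71))*42 = 21 - 184/71*42 = 21 - 7728/71 = -6237/71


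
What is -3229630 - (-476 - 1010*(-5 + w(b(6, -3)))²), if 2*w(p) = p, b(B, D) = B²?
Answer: -3058464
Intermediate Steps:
w(p) = p/2
-3229630 - (-476 - 1010*(-5 + w(b(6, -3)))²) = -3229630 - (-476 - 1010*(-5 + (½)*6²)²) = -3229630 - (-476 - 1010*(-5 + (½)*36)²) = -3229630 - (-476 - 1010*(-5 + 18)²) = -3229630 - (-476 - 1010*13²) = -3229630 - (-476 - 1010*169) = -3229630 - (-476 - 170690) = -3229630 - 1*(-171166) = -3229630 + 171166 = -3058464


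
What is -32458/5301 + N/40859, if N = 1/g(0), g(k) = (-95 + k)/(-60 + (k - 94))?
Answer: -947280592/154709685 ≈ -6.1230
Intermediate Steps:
g(k) = (-95 + k)/(-154 + k) (g(k) = (-95 + k)/(-60 + (-94 + k)) = (-95 + k)/(-154 + k))
N = 154/95 (N = 1/((-95 + 0)/(-154 + 0)) = 1/(-95/(-154)) = 1/(-1/154*(-95)) = 1/(95/154) = 154/95 ≈ 1.6211)
-32458/5301 + N/40859 = -32458/5301 + (154/95)/40859 = -32458*1/5301 + (154/95)*(1/40859) = -32458/5301 + 22/554515 = -947280592/154709685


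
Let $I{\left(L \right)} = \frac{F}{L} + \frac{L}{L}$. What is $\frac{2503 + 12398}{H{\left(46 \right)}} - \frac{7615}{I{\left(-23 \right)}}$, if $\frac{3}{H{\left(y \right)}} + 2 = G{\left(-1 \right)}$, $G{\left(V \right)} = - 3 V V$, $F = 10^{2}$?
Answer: $- \frac{1737150}{77} \approx -22560.0$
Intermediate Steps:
$F = 100$
$I{\left(L \right)} = 1 + \frac{100}{L}$ ($I{\left(L \right)} = \frac{100}{L} + \frac{L}{L} = \frac{100}{L} + 1 = 1 + \frac{100}{L}$)
$G{\left(V \right)} = - 3 V^{2}$
$H{\left(y \right)} = - \frac{3}{5}$ ($H{\left(y \right)} = \frac{3}{-2 - 3 \left(-1\right)^{2}} = \frac{3}{-2 - 3} = \frac{3}{-5} = 3 \left(- \frac{1}{5}\right) = - \frac{3}{5}$)
$\frac{2503 + 12398}{H{\left(46 \right)}} - \frac{7615}{I{\left(-23 \right)}} = \frac{2503 + 12398}{- \frac{3}{5}} - \frac{7615}{\frac{1}{-23} \left(100 - 23\right)} = 14901 \left(- \frac{5}{3}\right) - \frac{7615}{\left(- \frac{1}{23}\right) 77} = -24835 - \frac{7615}{- \frac{77}{23}} = -24835 - - \frac{175145}{77} = -24835 + \frac{175145}{77} = - \frac{1737150}{77}$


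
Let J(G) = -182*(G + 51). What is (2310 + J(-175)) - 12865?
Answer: 12013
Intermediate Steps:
J(G) = -9282 - 182*G (J(G) = -182*(51 + G) = -9282 - 182*G)
(2310 + J(-175)) - 12865 = (2310 + (-9282 - 182*(-175))) - 12865 = (2310 + (-9282 + 31850)) - 12865 = (2310 + 22568) - 12865 = 24878 - 12865 = 12013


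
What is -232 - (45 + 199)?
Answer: -476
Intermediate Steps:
-232 - (45 + 199) = -232 - 1*244 = -232 - 244 = -476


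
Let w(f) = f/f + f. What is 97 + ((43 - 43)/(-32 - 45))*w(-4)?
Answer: 97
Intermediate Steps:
w(f) = 1 + f
97 + ((43 - 43)/(-32 - 45))*w(-4) = 97 + ((43 - 43)/(-32 - 45))*(1 - 4) = 97 + (0/(-77))*(-3) = 97 + (0*(-1/77))*(-3) = 97 + 0*(-3) = 97 + 0 = 97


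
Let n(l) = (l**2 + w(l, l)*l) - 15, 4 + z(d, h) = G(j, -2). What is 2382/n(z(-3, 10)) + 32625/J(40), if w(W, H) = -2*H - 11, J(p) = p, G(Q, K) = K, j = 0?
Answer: 38977/40 ≈ 974.42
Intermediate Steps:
z(d, h) = -6 (z(d, h) = -4 - 2 = -6)
w(W, H) = -11 - 2*H
n(l) = -15 + l**2 + l*(-11 - 2*l) (n(l) = (l**2 + (-11 - 2*l)*l) - 15 = (l**2 + l*(-11 - 2*l)) - 15 = -15 + l**2 + l*(-11 - 2*l))
2382/n(z(-3, 10)) + 32625/J(40) = 2382/(-15 - 1*(-6)**2 - 11*(-6)) + 32625/40 = 2382/(-15 - 1*36 + 66) + 32625*(1/40) = 2382/(-15 - 36 + 66) + 6525/8 = 2382/15 + 6525/8 = 2382*(1/15) + 6525/8 = 794/5 + 6525/8 = 38977/40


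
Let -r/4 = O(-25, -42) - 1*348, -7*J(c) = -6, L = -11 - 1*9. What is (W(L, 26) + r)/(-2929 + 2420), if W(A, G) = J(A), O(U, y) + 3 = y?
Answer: -11010/3563 ≈ -3.0901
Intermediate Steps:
L = -20 (L = -11 - 9 = -20)
J(c) = 6/7 (J(c) = -⅐*(-6) = 6/7)
O(U, y) = -3 + y
W(A, G) = 6/7
r = 1572 (r = -4*((-3 - 42) - 1*348) = -4*(-45 - 348) = -4*(-393) = 1572)
(W(L, 26) + r)/(-2929 + 2420) = (6/7 + 1572)/(-2929 + 2420) = (11010/7)/(-509) = (11010/7)*(-1/509) = -11010/3563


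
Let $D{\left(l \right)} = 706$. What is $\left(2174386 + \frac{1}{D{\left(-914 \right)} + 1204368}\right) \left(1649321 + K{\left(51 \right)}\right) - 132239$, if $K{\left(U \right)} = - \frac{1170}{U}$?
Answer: $\frac{73468033067885514193}{20486258} \approx 3.5862 \cdot 10^{12}$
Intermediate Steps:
$\left(2174386 + \frac{1}{D{\left(-914 \right)} + 1204368}\right) \left(1649321 + K{\left(51 \right)}\right) - 132239 = \left(2174386 + \frac{1}{706 + 1204368}\right) \left(1649321 - \frac{1170}{51}\right) - 132239 = \left(2174386 + \frac{1}{1205074}\right) \left(1649321 - \frac{390}{17}\right) - 132239 = \frac{2620296034565}{1205074} \cdot \frac{28038067}{17} - 132239 = \frac{73468035776967785855}{20486258} - 132239 = \frac{73468033067885514193}{20486258}$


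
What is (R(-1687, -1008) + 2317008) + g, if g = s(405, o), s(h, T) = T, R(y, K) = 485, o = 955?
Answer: 2318448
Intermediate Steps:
g = 955
(R(-1687, -1008) + 2317008) + g = (485 + 2317008) + 955 = 2317493 + 955 = 2318448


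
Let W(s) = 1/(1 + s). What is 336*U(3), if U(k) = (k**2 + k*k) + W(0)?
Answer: 6384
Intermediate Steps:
U(k) = 1 + 2*k**2 (U(k) = (k**2 + k*k) + 1/(1 + 0) = (k**2 + k**2) + 1/1 = 2*k**2 + 1 = 1 + 2*k**2)
336*U(3) = 336*(1 + 2*3**2) = 336*(1 + 2*9) = 336*(1 + 18) = 336*19 = 6384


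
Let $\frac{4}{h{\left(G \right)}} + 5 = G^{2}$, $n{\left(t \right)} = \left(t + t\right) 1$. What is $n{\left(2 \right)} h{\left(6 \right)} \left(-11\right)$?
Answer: $- \frac{176}{31} \approx -5.6774$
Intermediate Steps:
$n{\left(t \right)} = 2 t$ ($n{\left(t \right)} = 2 t 1 = 2 t$)
$h{\left(G \right)} = \frac{4}{-5 + G^{2}}$
$n{\left(2 \right)} h{\left(6 \right)} \left(-11\right) = 2 \cdot 2 \frac{4}{-5 + 6^{2}} \left(-11\right) = 4 \frac{4}{-5 + 36} \left(-11\right) = 4 \cdot \frac{4}{31} \left(-11\right) = \frac{16}{31} \left(-11\right) = - \frac{176}{31}$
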